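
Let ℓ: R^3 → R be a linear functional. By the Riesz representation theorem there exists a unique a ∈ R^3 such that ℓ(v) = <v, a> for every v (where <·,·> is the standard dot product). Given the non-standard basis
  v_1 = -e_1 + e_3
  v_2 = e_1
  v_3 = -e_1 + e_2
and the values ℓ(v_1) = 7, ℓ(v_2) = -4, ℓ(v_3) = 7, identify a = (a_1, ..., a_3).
a = (-4, 3, 3)

Write a = (a_1, ..., a_3) in the standard basis. For each basis vector v_i, ℓ(v_i) = <v_i, a> is a linear equation in the a_j's. Collect the n equations into a matrix system V a = ℓ, where row i of V is v_i (expressed in the standard basis). Since V is invertible (lower-triangular with 1s on the diagonal, up to permutation), solve by back-substitution:
  V =
[[-1, 0, 1],
 [1, 0, 0],
 [-1, 1, 0]]
  V a = (7, -4, 7)
Solving gives a = (-4, 3, 3).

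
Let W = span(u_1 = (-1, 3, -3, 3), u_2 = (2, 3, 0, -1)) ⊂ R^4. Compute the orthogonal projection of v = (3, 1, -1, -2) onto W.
proj_W(v) = (363/188, 351/188, 129/188, -289/188)

Set up U = [u_1 | ... | u_2] ∈ R^(4×2). The projector onto W = col(U) is P = U (U^T U)^(-1) U^T.
Compute U^T U =
  [28, 4]
  [4, 14],
and U^T v = (-3, 11).
Solve U^T U · c = U^T v for the coefficients: c = (-43/188, 40/47). The projection is proj_W(v) = U c.
Check: (v - proj_W(v)) · u_1 = 0  (should be 0).
Check: (v - proj_W(v)) · u_2 = 0  (should be 0).
Result: proj_W(v) = (363/188, 351/188, 129/188, -289/188).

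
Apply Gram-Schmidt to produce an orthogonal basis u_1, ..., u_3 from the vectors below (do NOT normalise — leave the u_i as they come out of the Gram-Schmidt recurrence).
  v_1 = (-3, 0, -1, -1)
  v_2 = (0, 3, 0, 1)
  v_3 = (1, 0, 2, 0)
Orthogonal basis:
  u_1 = (-3, 0, -1, -1)
  u_2 = (-3/11, 3, -1/11, 10/11)
  u_3 = (-41/109, 15/109, 168/109, -45/109)

Apply the Gram-Schmidt recurrence
  u_1 = v_1
  u_i = v_i − Σ_{j<i} ((v_i · u_j) / (u_j · u_j)) · u_j.

Step by step this gives:
  u_1 = (-3, 0, -1, -1)
  u_2 = (-3/11, 3, -1/11, 10/11)
  u_3 = (-41/109, 15/109, 168/109, -45/109)

Orthogonality check:
  u_2 · u_1 = 0 (should be 0)
  u_3 · u_1 = 0 (should be 0)
  u_3 · u_2 = 0 (should be 0)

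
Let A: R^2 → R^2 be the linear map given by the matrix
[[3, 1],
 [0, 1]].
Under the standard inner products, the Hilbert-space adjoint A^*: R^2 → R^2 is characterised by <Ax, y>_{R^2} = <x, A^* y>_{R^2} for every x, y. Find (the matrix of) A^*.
A^* = A^T =
[[3, 0],
 [1, 1]]

For real matrices with standard dot products, the defining identity <Ax, y> = <x, A^* y> gives (Ax)^T y = x^T (A^*) y, i.e. x^T A^T y = x^T (A^*) y. Since this holds for all x, y, we must have A^* = A^T. Therefore
A^* =
[[3, 0],
 [1, 1]].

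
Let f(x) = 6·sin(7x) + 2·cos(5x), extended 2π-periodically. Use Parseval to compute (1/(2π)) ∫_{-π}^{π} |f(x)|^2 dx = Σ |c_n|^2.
Σ |c_n|^2 = 20

Expand |f|^2 and use orthogonality of {sin(nx), cos(mx)} on [-π, π]:
  ∫_{-π}^{π} sin(nx)^2 dx = π, ∫ cos(mx)^2 dx = π, and cross terms integrate to 0.
So ∫_{-π}^{π} f(x)^2 dx = 6^2 · π + 2^2 · π = (36 + 4)π.
Divide by 2π: (36 + 4)/2 = 20.
By Parseval, this equals Σ |c_n|^2.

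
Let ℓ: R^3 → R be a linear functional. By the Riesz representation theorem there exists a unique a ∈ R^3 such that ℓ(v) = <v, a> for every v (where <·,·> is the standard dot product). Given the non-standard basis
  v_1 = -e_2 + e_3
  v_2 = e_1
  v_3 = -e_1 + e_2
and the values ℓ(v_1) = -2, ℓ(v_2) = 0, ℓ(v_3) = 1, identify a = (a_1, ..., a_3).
a = (0, 1, -1)

Write a = (a_1, ..., a_3) in the standard basis. For each basis vector v_i, ℓ(v_i) = <v_i, a> is a linear equation in the a_j's. Collect the n equations into a matrix system V a = ℓ, where row i of V is v_i (expressed in the standard basis). Since V is invertible (lower-triangular with 1s on the diagonal, up to permutation), solve by back-substitution:
  V =
[[0, -1, 1],
 [1, 0, 0],
 [-1, 1, 0]]
  V a = (-2, 0, 1)
Solving gives a = (0, 1, -1).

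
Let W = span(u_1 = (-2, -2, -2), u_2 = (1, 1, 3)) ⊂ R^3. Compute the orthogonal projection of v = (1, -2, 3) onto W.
proj_W(v) = (-1/2, -1/2, 3)

Set up U = [u_1 | ... | u_2] ∈ R^(3×2). The projector onto W = col(U) is P = U (U^T U)^(-1) U^T.
Compute U^T U =
  [12, -10]
  [-10, 11],
and U^T v = (-4, 8).
Solve U^T U · c = U^T v for the coefficients: c = (9/8, 7/4). The projection is proj_W(v) = U c.
Check: (v - proj_W(v)) · u_1 = 0  (should be 0).
Check: (v - proj_W(v)) · u_2 = 0  (should be 0).
Result: proj_W(v) = (-1/2, -1/2, 3).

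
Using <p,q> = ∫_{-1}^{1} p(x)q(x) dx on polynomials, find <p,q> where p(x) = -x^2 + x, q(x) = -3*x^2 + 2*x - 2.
<p,q> = 58/15

Expand the product: p(x)·q(x) = 3*x^4 - 5*x^3 + 4*x^2 - 2*x.
∫_{-1}^{1} of each monomial x^k gives [2/(k+1) if k even, 0 if k odd]. Integrating term-by-term (or equivalently evaluating the antiderivative F(x) = 3*x^5/5 - 5*x^4/4 + 4*x^3/3 - x^2 at the endpoints):
  F(1) − F(−1) = -19/60 − (-251/60) = 58/15.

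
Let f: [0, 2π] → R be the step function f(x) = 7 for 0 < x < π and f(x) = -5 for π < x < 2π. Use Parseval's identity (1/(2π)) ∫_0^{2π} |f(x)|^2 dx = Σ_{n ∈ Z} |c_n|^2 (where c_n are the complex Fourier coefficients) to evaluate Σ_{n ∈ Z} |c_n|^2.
Σ |c_n|^2 = 37

Parseval equates the L^2 energy of f (normalised by 1/(2π)) with the ℓ^2 sum of its Fourier coefficients: (1/(2π)) ∫_0^{2π} |f|^2 = Σ |c_n|^2.
Compute the left side: (1/(2π)) [∫_0^π 7^2 dx + ∫_π^{2π} (-5)^2 dx] = (1/(2π)) · (49π + 25π) = (49 + 25)/2 = 37.
So Σ_{n ∈ Z} |c_n|^2 = 37.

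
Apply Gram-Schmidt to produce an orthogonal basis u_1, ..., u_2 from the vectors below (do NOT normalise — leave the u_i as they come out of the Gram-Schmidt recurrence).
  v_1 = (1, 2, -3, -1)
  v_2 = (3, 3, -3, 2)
Orthogonal basis:
  u_1 = (1, 2, -3, -1)
  u_2 = (29/15, 13/15, 1/5, 46/15)

Apply the Gram-Schmidt recurrence
  u_1 = v_1
  u_i = v_i − Σ_{j<i} ((v_i · u_j) / (u_j · u_j)) · u_j.

Step by step this gives:
  u_1 = (1, 2, -3, -1)
  u_2 = (29/15, 13/15, 1/5, 46/15)

Orthogonality check:
  u_2 · u_1 = 0 (should be 0)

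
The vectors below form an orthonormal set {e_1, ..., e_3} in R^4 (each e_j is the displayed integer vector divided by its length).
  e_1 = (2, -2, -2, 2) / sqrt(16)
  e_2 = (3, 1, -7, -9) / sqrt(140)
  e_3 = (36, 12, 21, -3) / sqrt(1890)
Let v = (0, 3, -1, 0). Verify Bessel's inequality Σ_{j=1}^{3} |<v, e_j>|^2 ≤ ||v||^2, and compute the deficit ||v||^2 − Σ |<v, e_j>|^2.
Σ |<v, e_j>|^2 = 11/6; ||v||^2 = 10; deficit = 49/6

Write each e_j = u_j / sqrt(<u_j, u_j>) where u_j is the displayed integer vector. Then <v, e_j> = <v, u_j> / sqrt(<u_j, u_j>), so |<v, e_j>|^2 = <v, u_j>^2 / <u_j, u_j>.
Coefficients: <v, e_1> = -4/sqrt(16), <v, e_2> = 10/sqrt(140), <v, e_3> = 15/sqrt(1890).
Square and sum: Σ |<v, e_j>|^2 = 11/6.
Compute ||v||^2 = v·v = 10.
Deficit = 10 − 11/6 = 49/6 ≥ 0, confirming Bessel's inequality. (The deficit equals ||v − Σ <v,e_j> e_j||^2, the squared distance from v to span{e_j}.)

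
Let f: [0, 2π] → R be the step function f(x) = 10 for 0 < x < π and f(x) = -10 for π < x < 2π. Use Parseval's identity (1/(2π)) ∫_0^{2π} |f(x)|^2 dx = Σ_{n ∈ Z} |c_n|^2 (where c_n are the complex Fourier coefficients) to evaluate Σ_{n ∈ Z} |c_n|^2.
Σ |c_n|^2 = 100

Parseval equates the L^2 energy of f (normalised by 1/(2π)) with the ℓ^2 sum of its Fourier coefficients: (1/(2π)) ∫_0^{2π} |f|^2 = Σ |c_n|^2.
Compute the left side: (1/(2π)) [∫_0^π 10^2 dx + ∫_π^{2π} (-10)^2 dx] = (1/(2π)) · (100π + 100π) = (100 + 100)/2 = 100.
So Σ_{n ∈ Z} |c_n|^2 = 100.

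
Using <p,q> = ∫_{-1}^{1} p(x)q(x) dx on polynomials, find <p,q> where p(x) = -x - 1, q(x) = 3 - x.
<p,q> = -16/3

Expand the product: p(x)·q(x) = x^2 - 2*x - 3.
∫_{-1}^{1} of each monomial x^k gives [2/(k+1) if k even, 0 if k odd]. Integrating term-by-term (or equivalently evaluating the antiderivative F(x) = x^3/3 - x^2 - 3*x at the endpoints):
  F(1) − F(−1) = -11/3 − (5/3) = -16/3.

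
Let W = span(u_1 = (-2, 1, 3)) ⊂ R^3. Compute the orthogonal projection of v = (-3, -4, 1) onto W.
proj_W(v) = (-5/7, 5/14, 15/14)

Set up U = [u_1 | ... | u_1] ∈ R^(3×1). The projector onto W = col(U) is P = U (U^T U)^(-1) U^T.
Compute U^T U =
  [14],
and U^T v = (5).
Solve U^T U · c = U^T v for the coefficients: c = (5/14). The projection is proj_W(v) = U c.
Check: (v - proj_W(v)) · u_1 = 0  (should be 0).
Result: proj_W(v) = (-5/7, 5/14, 15/14).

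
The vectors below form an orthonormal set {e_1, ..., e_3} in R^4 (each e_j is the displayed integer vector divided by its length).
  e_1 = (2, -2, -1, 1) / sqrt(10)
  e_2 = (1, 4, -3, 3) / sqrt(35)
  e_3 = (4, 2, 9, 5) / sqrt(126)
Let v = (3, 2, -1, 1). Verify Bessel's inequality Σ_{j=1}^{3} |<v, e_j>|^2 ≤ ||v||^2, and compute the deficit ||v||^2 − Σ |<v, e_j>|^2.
Σ |<v, e_j>|^2 = 11; ||v||^2 = 15; deficit = 4

Write each e_j = u_j / sqrt(<u_j, u_j>) where u_j is the displayed integer vector. Then <v, e_j> = <v, u_j> / sqrt(<u_j, u_j>), so |<v, e_j>|^2 = <v, u_j>^2 / <u_j, u_j>.
Coefficients: <v, e_1> = 4/sqrt(10), <v, e_2> = 17/sqrt(35), <v, e_3> = 12/sqrt(126).
Square and sum: Σ |<v, e_j>|^2 = 11.
Compute ||v||^2 = v·v = 15.
Deficit = 15 − 11 = 4 ≥ 0, confirming Bessel's inequality. (The deficit equals ||v − Σ <v,e_j> e_j||^2, the squared distance from v to span{e_j}.)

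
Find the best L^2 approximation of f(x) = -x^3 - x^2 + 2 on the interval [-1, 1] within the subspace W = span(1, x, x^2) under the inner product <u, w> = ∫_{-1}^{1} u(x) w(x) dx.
g(x) = -x^2 - 3*x/5 + 2

The best approximation g ∈ W is the orthogonal projection of f onto W. Writing g = a_0 + a_1 x + a_2 x^2, the coefficients solve the normal equations G · a = b where
  G_{ij} = <φ_i, φ_j> and b_i = <f, φ_i>, with φ_0 = 1, φ_1 = x, φ_2 = x^2.
G =
  [2, 0, 2/3]
  [0, 2/3, 0]
  [2/3, 0, 2/5],
b = (10/3, -2/5, 14/15).
Solving gives a_0 = 2, a_1 = -3/5, a_2 = -1, so
  g(x) = -x^2 - 3*x/5 + 2.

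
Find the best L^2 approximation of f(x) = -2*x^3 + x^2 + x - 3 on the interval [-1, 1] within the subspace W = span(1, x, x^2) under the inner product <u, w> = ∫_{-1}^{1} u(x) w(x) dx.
g(x) = x^2 - x/5 - 3

The best approximation g ∈ W is the orthogonal projection of f onto W. Writing g = a_0 + a_1 x + a_2 x^2, the coefficients solve the normal equations G · a = b where
  G_{ij} = <φ_i, φ_j> and b_i = <f, φ_i>, with φ_0 = 1, φ_1 = x, φ_2 = x^2.
G =
  [2, 0, 2/3]
  [0, 2/3, 0]
  [2/3, 0, 2/5],
b = (-16/3, -2/15, -8/5).
Solving gives a_0 = -3, a_1 = -1/5, a_2 = 1, so
  g(x) = x^2 - x/5 - 3.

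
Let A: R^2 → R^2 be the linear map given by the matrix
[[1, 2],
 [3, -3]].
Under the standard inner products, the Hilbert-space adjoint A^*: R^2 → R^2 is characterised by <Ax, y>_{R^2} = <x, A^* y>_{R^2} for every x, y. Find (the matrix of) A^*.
A^* = A^T =
[[1, 3],
 [2, -3]]

For real matrices with standard dot products, the defining identity <Ax, y> = <x, A^* y> gives (Ax)^T y = x^T (A^*) y, i.e. x^T A^T y = x^T (A^*) y. Since this holds for all x, y, we must have A^* = A^T. Therefore
A^* =
[[1, 3],
 [2, -3]].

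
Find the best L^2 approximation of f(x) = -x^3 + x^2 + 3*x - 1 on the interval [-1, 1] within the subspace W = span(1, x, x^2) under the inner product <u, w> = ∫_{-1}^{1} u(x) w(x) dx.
g(x) = x^2 + 12*x/5 - 1

The best approximation g ∈ W is the orthogonal projection of f onto W. Writing g = a_0 + a_1 x + a_2 x^2, the coefficients solve the normal equations G · a = b where
  G_{ij} = <φ_i, φ_j> and b_i = <f, φ_i>, with φ_0 = 1, φ_1 = x, φ_2 = x^2.
G =
  [2, 0, 2/3]
  [0, 2/3, 0]
  [2/3, 0, 2/5],
b = (-4/3, 8/5, -4/15).
Solving gives a_0 = -1, a_1 = 12/5, a_2 = 1, so
  g(x) = x^2 + 12*x/5 - 1.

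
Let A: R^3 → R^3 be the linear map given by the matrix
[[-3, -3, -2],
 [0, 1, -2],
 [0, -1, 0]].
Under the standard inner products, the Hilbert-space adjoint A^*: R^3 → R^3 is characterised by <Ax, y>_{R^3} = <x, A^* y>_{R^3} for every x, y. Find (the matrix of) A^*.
A^* = A^T =
[[-3, 0, 0],
 [-3, 1, -1],
 [-2, -2, 0]]

For real matrices with standard dot products, the defining identity <Ax, y> = <x, A^* y> gives (Ax)^T y = x^T (A^*) y, i.e. x^T A^T y = x^T (A^*) y. Since this holds for all x, y, we must have A^* = A^T. Therefore
A^* =
[[-3, 0, 0],
 [-3, 1, -1],
 [-2, -2, 0]].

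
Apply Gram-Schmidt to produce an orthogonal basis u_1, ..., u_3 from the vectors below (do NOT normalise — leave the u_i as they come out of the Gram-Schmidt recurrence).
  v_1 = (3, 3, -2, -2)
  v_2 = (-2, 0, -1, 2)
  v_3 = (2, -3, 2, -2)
Orthogonal basis:
  u_1 = (3, 3, -2, -2)
  u_2 = (-14/13, 12/13, -21/13, 18/13)
  u_3 = (93/170, -189/170, -79/85, 7/85)

Apply the Gram-Schmidt recurrence
  u_1 = v_1
  u_i = v_i − Σ_{j<i} ((v_i · u_j) / (u_j · u_j)) · u_j.

Step by step this gives:
  u_1 = (3, 3, -2, -2)
  u_2 = (-14/13, 12/13, -21/13, 18/13)
  u_3 = (93/170, -189/170, -79/85, 7/85)

Orthogonality check:
  u_2 · u_1 = 0 (should be 0)
  u_3 · u_1 = 0 (should be 0)
  u_3 · u_2 = 0 (should be 0)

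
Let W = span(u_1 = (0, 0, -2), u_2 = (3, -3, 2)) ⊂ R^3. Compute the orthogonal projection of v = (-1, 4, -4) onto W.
proj_W(v) = (-5/2, 5/2, -4)

Set up U = [u_1 | ... | u_2] ∈ R^(3×2). The projector onto W = col(U) is P = U (U^T U)^(-1) U^T.
Compute U^T U =
  [4, -4]
  [-4, 22],
and U^T v = (8, -23).
Solve U^T U · c = U^T v for the coefficients: c = (7/6, -5/6). The projection is proj_W(v) = U c.
Check: (v - proj_W(v)) · u_1 = 0  (should be 0).
Check: (v - proj_W(v)) · u_2 = 0  (should be 0).
Result: proj_W(v) = (-5/2, 5/2, -4).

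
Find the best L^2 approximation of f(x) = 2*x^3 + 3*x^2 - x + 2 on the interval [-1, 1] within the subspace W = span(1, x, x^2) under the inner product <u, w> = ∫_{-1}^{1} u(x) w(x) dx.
g(x) = 3*x^2 + x/5 + 2

The best approximation g ∈ W is the orthogonal projection of f onto W. Writing g = a_0 + a_1 x + a_2 x^2, the coefficients solve the normal equations G · a = b where
  G_{ij} = <φ_i, φ_j> and b_i = <f, φ_i>, with φ_0 = 1, φ_1 = x, φ_2 = x^2.
G =
  [2, 0, 2/3]
  [0, 2/3, 0]
  [2/3, 0, 2/5],
b = (6, 2/15, 38/15).
Solving gives a_0 = 2, a_1 = 1/5, a_2 = 3, so
  g(x) = 3*x^2 + x/5 + 2.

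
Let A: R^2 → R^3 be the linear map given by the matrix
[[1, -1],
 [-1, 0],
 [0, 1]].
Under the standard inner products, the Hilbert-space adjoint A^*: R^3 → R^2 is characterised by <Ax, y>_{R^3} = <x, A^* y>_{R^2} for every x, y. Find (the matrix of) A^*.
A^* = A^T =
[[1, -1, 0],
 [-1, 0, 1]]

For real matrices with standard dot products, the defining identity <Ax, y> = <x, A^* y> gives (Ax)^T y = x^T (A^*) y, i.e. x^T A^T y = x^T (A^*) y. Since this holds for all x, y, we must have A^* = A^T. Therefore
A^* =
[[1, -1, 0],
 [-1, 0, 1]].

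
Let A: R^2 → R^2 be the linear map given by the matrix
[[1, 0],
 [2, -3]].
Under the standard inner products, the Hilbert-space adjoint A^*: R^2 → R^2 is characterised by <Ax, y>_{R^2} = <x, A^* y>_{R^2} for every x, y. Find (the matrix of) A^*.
A^* = A^T =
[[1, 2],
 [0, -3]]

For real matrices with standard dot products, the defining identity <Ax, y> = <x, A^* y> gives (Ax)^T y = x^T (A^*) y, i.e. x^T A^T y = x^T (A^*) y. Since this holds for all x, y, we must have A^* = A^T. Therefore
A^* =
[[1, 2],
 [0, -3]].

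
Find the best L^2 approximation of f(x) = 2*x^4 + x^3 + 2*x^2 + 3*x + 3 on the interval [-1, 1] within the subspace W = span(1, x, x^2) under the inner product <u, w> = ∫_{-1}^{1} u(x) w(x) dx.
g(x) = 26*x^2/7 + 18*x/5 + 99/35

The best approximation g ∈ W is the orthogonal projection of f onto W. Writing g = a_0 + a_1 x + a_2 x^2, the coefficients solve the normal equations G · a = b where
  G_{ij} = <φ_i, φ_j> and b_i = <f, φ_i>, with φ_0 = 1, φ_1 = x, φ_2 = x^2.
G =
  [2, 0, 2/3]
  [0, 2/3, 0]
  [2/3, 0, 2/5],
b = (122/15, 12/5, 118/35).
Solving gives a_0 = 99/35, a_1 = 18/5, a_2 = 26/7, so
  g(x) = 26*x^2/7 + 18*x/5 + 99/35.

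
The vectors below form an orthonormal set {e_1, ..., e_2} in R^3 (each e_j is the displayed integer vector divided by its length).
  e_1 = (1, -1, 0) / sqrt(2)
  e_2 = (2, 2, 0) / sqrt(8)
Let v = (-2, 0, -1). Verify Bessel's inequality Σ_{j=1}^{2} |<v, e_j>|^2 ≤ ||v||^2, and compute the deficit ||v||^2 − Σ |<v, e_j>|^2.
Σ |<v, e_j>|^2 = 4; ||v||^2 = 5; deficit = 1

Write each e_j = u_j / sqrt(<u_j, u_j>) where u_j is the displayed integer vector. Then <v, e_j> = <v, u_j> / sqrt(<u_j, u_j>), so |<v, e_j>|^2 = <v, u_j>^2 / <u_j, u_j>.
Coefficients: <v, e_1> = -2/sqrt(2), <v, e_2> = -4/sqrt(8).
Square and sum: Σ |<v, e_j>|^2 = 4.
Compute ||v||^2 = v·v = 5.
Deficit = 5 − 4 = 1 ≥ 0, confirming Bessel's inequality. (The deficit equals ||v − Σ <v,e_j> e_j||^2, the squared distance from v to span{e_j}.)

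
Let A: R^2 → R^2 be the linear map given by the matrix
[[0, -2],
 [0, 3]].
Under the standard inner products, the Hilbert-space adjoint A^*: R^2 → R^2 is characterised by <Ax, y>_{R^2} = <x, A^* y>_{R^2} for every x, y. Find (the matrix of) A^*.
A^* = A^T =
[[0, 0],
 [-2, 3]]

For real matrices with standard dot products, the defining identity <Ax, y> = <x, A^* y> gives (Ax)^T y = x^T (A^*) y, i.e. x^T A^T y = x^T (A^*) y. Since this holds for all x, y, we must have A^* = A^T. Therefore
A^* =
[[0, 0],
 [-2, 3]].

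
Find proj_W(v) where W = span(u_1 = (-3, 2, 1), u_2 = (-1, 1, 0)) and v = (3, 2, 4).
proj_W(v) = (0, -1, 1)

Set up U = [u_1 | ... | u_2] ∈ R^(3×2). The projector onto W = col(U) is P = U (U^T U)^(-1) U^T.
Compute U^T U =
  [14, 5]
  [5, 2],
and U^T v = (-1, -1).
Solve U^T U · c = U^T v for the coefficients: c = (1, -3). The projection is proj_W(v) = U c.
Check: (v - proj_W(v)) · u_1 = 0  (should be 0).
Check: (v - proj_W(v)) · u_2 = 0  (should be 0).
Result: proj_W(v) = (0, -1, 1).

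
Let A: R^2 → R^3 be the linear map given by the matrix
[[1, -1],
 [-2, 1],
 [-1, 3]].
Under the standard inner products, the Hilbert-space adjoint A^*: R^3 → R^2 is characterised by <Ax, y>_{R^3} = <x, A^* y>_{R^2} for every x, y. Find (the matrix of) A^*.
A^* = A^T =
[[1, -2, -1],
 [-1, 1, 3]]

For real matrices with standard dot products, the defining identity <Ax, y> = <x, A^* y> gives (Ax)^T y = x^T (A^*) y, i.e. x^T A^T y = x^T (A^*) y. Since this holds for all x, y, we must have A^* = A^T. Therefore
A^* =
[[1, -2, -1],
 [-1, 1, 3]].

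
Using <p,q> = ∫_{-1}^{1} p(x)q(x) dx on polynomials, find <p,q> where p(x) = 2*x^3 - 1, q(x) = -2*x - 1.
<p,q> = 2/5

Expand the product: p(x)·q(x) = -4*x^4 - 2*x^3 + 2*x + 1.
∫_{-1}^{1} of each monomial x^k gives [2/(k+1) if k even, 0 if k odd]. Integrating term-by-term (or equivalently evaluating the antiderivative F(x) = -4*x^5/5 - x^4/2 + x^2 + x at the endpoints):
  F(1) − F(−1) = 7/10 − (3/10) = 2/5.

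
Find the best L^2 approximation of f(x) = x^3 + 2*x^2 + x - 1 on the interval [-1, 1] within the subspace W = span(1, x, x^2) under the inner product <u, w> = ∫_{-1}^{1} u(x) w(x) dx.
g(x) = 2*x^2 + 8*x/5 - 1

The best approximation g ∈ W is the orthogonal projection of f onto W. Writing g = a_0 + a_1 x + a_2 x^2, the coefficients solve the normal equations G · a = b where
  G_{ij} = <φ_i, φ_j> and b_i = <f, φ_i>, with φ_0 = 1, φ_1 = x, φ_2 = x^2.
G =
  [2, 0, 2/3]
  [0, 2/3, 0]
  [2/3, 0, 2/5],
b = (-2/3, 16/15, 2/15).
Solving gives a_0 = -1, a_1 = 8/5, a_2 = 2, so
  g(x) = 2*x^2 + 8*x/5 - 1.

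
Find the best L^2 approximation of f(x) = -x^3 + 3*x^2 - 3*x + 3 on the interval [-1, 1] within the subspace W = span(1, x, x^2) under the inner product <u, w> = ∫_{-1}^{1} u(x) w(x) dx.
g(x) = 3*x^2 - 18*x/5 + 3

The best approximation g ∈ W is the orthogonal projection of f onto W. Writing g = a_0 + a_1 x + a_2 x^2, the coefficients solve the normal equations G · a = b where
  G_{ij} = <φ_i, φ_j> and b_i = <f, φ_i>, with φ_0 = 1, φ_1 = x, φ_2 = x^2.
G =
  [2, 0, 2/3]
  [0, 2/3, 0]
  [2/3, 0, 2/5],
b = (8, -12/5, 16/5).
Solving gives a_0 = 3, a_1 = -18/5, a_2 = 3, so
  g(x) = 3*x^2 - 18*x/5 + 3.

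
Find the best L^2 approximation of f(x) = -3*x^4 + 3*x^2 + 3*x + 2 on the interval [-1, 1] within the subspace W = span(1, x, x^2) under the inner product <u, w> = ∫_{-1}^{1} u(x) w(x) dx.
g(x) = 3*x^2/7 + 3*x + 79/35

The best approximation g ∈ W is the orthogonal projection of f onto W. Writing g = a_0 + a_1 x + a_2 x^2, the coefficients solve the normal equations G · a = b where
  G_{ij} = <φ_i, φ_j> and b_i = <f, φ_i>, with φ_0 = 1, φ_1 = x, φ_2 = x^2.
G =
  [2, 0, 2/3]
  [0, 2/3, 0]
  [2/3, 0, 2/5],
b = (24/5, 2, 176/105).
Solving gives a_0 = 79/35, a_1 = 3, a_2 = 3/7, so
  g(x) = 3*x^2/7 + 3*x + 79/35.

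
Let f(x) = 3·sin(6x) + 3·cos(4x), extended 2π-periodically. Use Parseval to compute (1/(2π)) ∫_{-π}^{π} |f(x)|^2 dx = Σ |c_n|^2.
Σ |c_n|^2 = 9

Expand |f|^2 and use orthogonality of {sin(nx), cos(mx)} on [-π, π]:
  ∫_{-π}^{π} sin(nx)^2 dx = π, ∫ cos(mx)^2 dx = π, and cross terms integrate to 0.
So ∫_{-π}^{π} f(x)^2 dx = 3^2 · π + 3^2 · π = (9 + 9)π.
Divide by 2π: (9 + 9)/2 = 9.
By Parseval, this equals Σ |c_n|^2.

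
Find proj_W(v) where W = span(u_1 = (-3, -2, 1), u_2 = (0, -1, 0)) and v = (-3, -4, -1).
proj_W(v) = (-12/5, -4, 4/5)

Set up U = [u_1 | ... | u_2] ∈ R^(3×2). The projector onto W = col(U) is P = U (U^T U)^(-1) U^T.
Compute U^T U =
  [14, 2]
  [2, 1],
and U^T v = (16, 4).
Solve U^T U · c = U^T v for the coefficients: c = (4/5, 12/5). The projection is proj_W(v) = U c.
Check: (v - proj_W(v)) · u_1 = 0  (should be 0).
Check: (v - proj_W(v)) · u_2 = 0  (should be 0).
Result: proj_W(v) = (-12/5, -4, 4/5).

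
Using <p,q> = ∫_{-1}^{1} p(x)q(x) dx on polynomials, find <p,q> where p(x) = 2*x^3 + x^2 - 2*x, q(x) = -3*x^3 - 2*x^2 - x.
<p,q> = 44/105

Expand the product: p(x)·q(x) = -6*x^6 - 7*x^5 + 2*x^4 + 3*x^3 + 2*x^2.
∫_{-1}^{1} of each monomial x^k gives [2/(k+1) if k even, 0 if k odd]. Integrating term-by-term (or equivalently evaluating the antiderivative F(x) = -6*x^7/7 - 7*x^6/6 + 2*x^5/5 + 3*x^4/4 + 2*x^3/3 at the endpoints):
  F(1) − F(−1) = -29/140 − (-263/420) = 44/105.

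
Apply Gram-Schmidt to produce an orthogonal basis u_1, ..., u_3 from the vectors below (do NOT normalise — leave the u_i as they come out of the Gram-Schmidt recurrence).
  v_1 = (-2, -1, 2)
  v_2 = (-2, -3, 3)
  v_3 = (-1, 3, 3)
Orthogonal basis:
  u_1 = (-2, -1, 2)
  u_2 = (8/9, -14/9, 1/9)
  u_3 = (45/29, 30/29, 60/29)

Apply the Gram-Schmidt recurrence
  u_1 = v_1
  u_i = v_i − Σ_{j<i} ((v_i · u_j) / (u_j · u_j)) · u_j.

Step by step this gives:
  u_1 = (-2, -1, 2)
  u_2 = (8/9, -14/9, 1/9)
  u_3 = (45/29, 30/29, 60/29)

Orthogonality check:
  u_2 · u_1 = 0 (should be 0)
  u_3 · u_1 = 0 (should be 0)
  u_3 · u_2 = 0 (should be 0)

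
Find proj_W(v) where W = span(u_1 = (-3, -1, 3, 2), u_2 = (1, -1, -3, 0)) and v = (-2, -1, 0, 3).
proj_W(v) = (-23/11, -21/11, 3/11, 2)

Set up U = [u_1 | ... | u_2] ∈ R^(4×2). The projector onto W = col(U) is P = U (U^T U)^(-1) U^T.
Compute U^T U =
  [23, -11]
  [-11, 11],
and U^T v = (13, -1).
Solve U^T U · c = U^T v for the coefficients: c = (1, 10/11). The projection is proj_W(v) = U c.
Check: (v - proj_W(v)) · u_1 = 0  (should be 0).
Check: (v - proj_W(v)) · u_2 = 0  (should be 0).
Result: proj_W(v) = (-23/11, -21/11, 3/11, 2).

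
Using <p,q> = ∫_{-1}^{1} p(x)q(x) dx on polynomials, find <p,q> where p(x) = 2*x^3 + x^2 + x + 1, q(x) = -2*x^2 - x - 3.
<p,q> = -58/5

Expand the product: p(x)·q(x) = -4*x^5 - 4*x^4 - 9*x^3 - 6*x^2 - 4*x - 3.
∫_{-1}^{1} of each monomial x^k gives [2/(k+1) if k even, 0 if k odd]. Integrating term-by-term (or equivalently evaluating the antiderivative F(x) = -2*x^6/3 - 4*x^5/5 - 9*x^4/4 - 2*x^3 - 2*x^2 - 3*x at the endpoints):
  F(1) − F(−1) = -643/60 − (53/60) = -58/5.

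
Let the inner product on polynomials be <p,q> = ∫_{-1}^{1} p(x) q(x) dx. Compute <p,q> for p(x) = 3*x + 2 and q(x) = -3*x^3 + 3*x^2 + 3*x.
<p,q> = 32/5

Expand the product: p(x)·q(x) = -9*x^4 + 3*x^3 + 15*x^2 + 6*x.
∫_{-1}^{1} of each monomial x^k gives [2/(k+1) if k even, 0 if k odd]. Integrating term-by-term (or equivalently evaluating the antiderivative F(x) = -9*x^5/5 + 3*x^4/4 + 5*x^3 + 3*x^2 at the endpoints):
  F(1) − F(−1) = 139/20 − (11/20) = 32/5.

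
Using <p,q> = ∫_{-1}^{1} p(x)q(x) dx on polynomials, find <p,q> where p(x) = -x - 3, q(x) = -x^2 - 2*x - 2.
<p,q> = 46/3

Expand the product: p(x)·q(x) = x^3 + 5*x^2 + 8*x + 6.
∫_{-1}^{1} of each monomial x^k gives [2/(k+1) if k even, 0 if k odd]. Integrating term-by-term (or equivalently evaluating the antiderivative F(x) = x^4/4 + 5*x^3/3 + 4*x^2 + 6*x at the endpoints):
  F(1) − F(−1) = 143/12 − (-41/12) = 46/3.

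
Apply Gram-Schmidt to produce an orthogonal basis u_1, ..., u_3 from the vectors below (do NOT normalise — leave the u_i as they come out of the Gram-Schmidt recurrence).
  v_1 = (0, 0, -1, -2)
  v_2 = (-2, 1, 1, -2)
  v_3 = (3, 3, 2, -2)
Orthogonal basis:
  u_1 = (0, 0, -1, -2)
  u_2 = (-2, 1, 8/5, -4/5)
  u_3 = (141/41, 114/41, 84/41, -42/41)

Apply the Gram-Schmidt recurrence
  u_1 = v_1
  u_i = v_i − Σ_{j<i} ((v_i · u_j) / (u_j · u_j)) · u_j.

Step by step this gives:
  u_1 = (0, 0, -1, -2)
  u_2 = (-2, 1, 8/5, -4/5)
  u_3 = (141/41, 114/41, 84/41, -42/41)

Orthogonality check:
  u_2 · u_1 = 0 (should be 0)
  u_3 · u_1 = 0 (should be 0)
  u_3 · u_2 = 0 (should be 0)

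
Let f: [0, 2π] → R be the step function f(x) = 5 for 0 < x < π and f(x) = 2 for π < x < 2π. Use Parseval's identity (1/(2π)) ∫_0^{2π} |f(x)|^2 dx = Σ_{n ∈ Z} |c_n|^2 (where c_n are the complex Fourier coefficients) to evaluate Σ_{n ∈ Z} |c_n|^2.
Σ |c_n|^2 = 29/2

Parseval equates the L^2 energy of f (normalised by 1/(2π)) with the ℓ^2 sum of its Fourier coefficients: (1/(2π)) ∫_0^{2π} |f|^2 = Σ |c_n|^2.
Compute the left side: (1/(2π)) [∫_0^π 5^2 dx + ∫_π^{2π} 2^2 dx] = (1/(2π)) · (25π + 4π) = (25 + 4)/2 = 29/2.
So Σ_{n ∈ Z} |c_n|^2 = 29/2.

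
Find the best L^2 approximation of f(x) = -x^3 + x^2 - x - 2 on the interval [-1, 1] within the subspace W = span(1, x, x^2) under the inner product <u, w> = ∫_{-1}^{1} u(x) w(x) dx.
g(x) = x^2 - 8*x/5 - 2

The best approximation g ∈ W is the orthogonal projection of f onto W. Writing g = a_0 + a_1 x + a_2 x^2, the coefficients solve the normal equations G · a = b where
  G_{ij} = <φ_i, φ_j> and b_i = <f, φ_i>, with φ_0 = 1, φ_1 = x, φ_2 = x^2.
G =
  [2, 0, 2/3]
  [0, 2/3, 0]
  [2/3, 0, 2/5],
b = (-10/3, -16/15, -14/15).
Solving gives a_0 = -2, a_1 = -8/5, a_2 = 1, so
  g(x) = x^2 - 8*x/5 - 2.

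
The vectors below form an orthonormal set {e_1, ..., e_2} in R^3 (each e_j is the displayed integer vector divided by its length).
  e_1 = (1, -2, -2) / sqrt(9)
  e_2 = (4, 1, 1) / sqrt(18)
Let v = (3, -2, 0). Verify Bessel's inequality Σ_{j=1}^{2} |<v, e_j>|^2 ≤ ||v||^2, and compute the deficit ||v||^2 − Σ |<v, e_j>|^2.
Σ |<v, e_j>|^2 = 11; ||v||^2 = 13; deficit = 2

Write each e_j = u_j / sqrt(<u_j, u_j>) where u_j is the displayed integer vector. Then <v, e_j> = <v, u_j> / sqrt(<u_j, u_j>), so |<v, e_j>|^2 = <v, u_j>^2 / <u_j, u_j>.
Coefficients: <v, e_1> = 7/sqrt(9), <v, e_2> = 10/sqrt(18).
Square and sum: Σ |<v, e_j>|^2 = 11.
Compute ||v||^2 = v·v = 13.
Deficit = 13 − 11 = 2 ≥ 0, confirming Bessel's inequality. (The deficit equals ||v − Σ <v,e_j> e_j||^2, the squared distance from v to span{e_j}.)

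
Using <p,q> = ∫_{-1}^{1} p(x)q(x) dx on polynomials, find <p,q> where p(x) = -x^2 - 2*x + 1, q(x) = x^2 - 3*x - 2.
<p,q> = 8/5

Expand the product: p(x)·q(x) = -x^4 + x^3 + 9*x^2 + x - 2.
∫_{-1}^{1} of each monomial x^k gives [2/(k+1) if k even, 0 if k odd]. Integrating term-by-term (or equivalently evaluating the antiderivative F(x) = -x^5/5 + x^4/4 + 3*x^3 + x^2/2 - 2*x at the endpoints):
  F(1) − F(−1) = 31/20 − (-1/20) = 8/5.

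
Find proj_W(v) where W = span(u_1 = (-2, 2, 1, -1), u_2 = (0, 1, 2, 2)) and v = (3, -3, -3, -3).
proj_W(v) = (78/43, -141/43, -165/43, -87/43)

Set up U = [u_1 | ... | u_2] ∈ R^(4×2). The projector onto W = col(U) is P = U (U^T U)^(-1) U^T.
Compute U^T U =
  [10, 2]
  [2, 9],
and U^T v = (-12, -15).
Solve U^T U · c = U^T v for the coefficients: c = (-39/43, -63/43). The projection is proj_W(v) = U c.
Check: (v - proj_W(v)) · u_1 = 0  (should be 0).
Check: (v - proj_W(v)) · u_2 = 0  (should be 0).
Result: proj_W(v) = (78/43, -141/43, -165/43, -87/43).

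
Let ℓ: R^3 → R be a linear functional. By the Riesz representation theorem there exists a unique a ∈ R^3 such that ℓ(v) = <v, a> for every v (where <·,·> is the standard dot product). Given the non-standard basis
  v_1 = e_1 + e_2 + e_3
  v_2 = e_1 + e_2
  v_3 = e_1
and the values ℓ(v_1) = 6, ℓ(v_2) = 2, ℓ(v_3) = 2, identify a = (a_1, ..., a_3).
a = (2, 0, 4)

Write a = (a_1, ..., a_3) in the standard basis. For each basis vector v_i, ℓ(v_i) = <v_i, a> is a linear equation in the a_j's. Collect the n equations into a matrix system V a = ℓ, where row i of V is v_i (expressed in the standard basis). Since V is invertible (lower-triangular with 1s on the diagonal, up to permutation), solve by back-substitution:
  V =
[[1, 1, 1],
 [1, 1, 0],
 [1, 0, 0]]
  V a = (6, 2, 2)
Solving gives a = (2, 0, 4).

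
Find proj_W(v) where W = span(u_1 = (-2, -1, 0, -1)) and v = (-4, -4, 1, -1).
proj_W(v) = (-13/3, -13/6, 0, -13/6)

Set up U = [u_1 | ... | u_1] ∈ R^(4×1). The projector onto W = col(U) is P = U (U^T U)^(-1) U^T.
Compute U^T U =
  [6],
and U^T v = (13).
Solve U^T U · c = U^T v for the coefficients: c = (13/6). The projection is proj_W(v) = U c.
Check: (v - proj_W(v)) · u_1 = 0  (should be 0).
Result: proj_W(v) = (-13/3, -13/6, 0, -13/6).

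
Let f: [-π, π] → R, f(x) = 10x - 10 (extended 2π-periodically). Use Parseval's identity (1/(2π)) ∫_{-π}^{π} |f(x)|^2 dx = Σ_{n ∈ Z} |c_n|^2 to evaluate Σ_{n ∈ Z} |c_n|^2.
Σ |c_n|^2 = 100π^2/3 + 100

Expand and integrate term by term over [-π, π]:
  ∫ (10x)^2 dx = 100·(2π^3/3); ∫ 2·10·(-10)·x dx = 0 (odd integrand); ∫ (-10)^2 dx = 100·2π.
So (1/(2π)) ∫_{-π}^{π} (10x - 10)^2 dx = 100π^2/3 + 100 = 100π^2/3 + 100.
Parseval ⇒ Σ |c_n|^2 = 100π^2/3 + 100.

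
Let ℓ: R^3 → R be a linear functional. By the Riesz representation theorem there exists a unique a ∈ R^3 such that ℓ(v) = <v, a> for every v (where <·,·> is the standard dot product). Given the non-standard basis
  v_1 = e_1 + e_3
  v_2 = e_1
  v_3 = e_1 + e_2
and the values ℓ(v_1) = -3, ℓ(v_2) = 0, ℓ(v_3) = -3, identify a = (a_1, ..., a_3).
a = (0, -3, -3)

Write a = (a_1, ..., a_3) in the standard basis. For each basis vector v_i, ℓ(v_i) = <v_i, a> is a linear equation in the a_j's. Collect the n equations into a matrix system V a = ℓ, where row i of V is v_i (expressed in the standard basis). Since V is invertible (lower-triangular with 1s on the diagonal, up to permutation), solve by back-substitution:
  V =
[[1, 0, 1],
 [1, 0, 0],
 [1, 1, 0]]
  V a = (-3, 0, -3)
Solving gives a = (0, -3, -3).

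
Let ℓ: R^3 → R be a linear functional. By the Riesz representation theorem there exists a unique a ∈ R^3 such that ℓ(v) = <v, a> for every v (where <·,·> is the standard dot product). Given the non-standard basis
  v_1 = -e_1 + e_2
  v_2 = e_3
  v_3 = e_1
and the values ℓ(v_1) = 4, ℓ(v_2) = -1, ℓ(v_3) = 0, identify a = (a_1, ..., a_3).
a = (0, 4, -1)

Write a = (a_1, ..., a_3) in the standard basis. For each basis vector v_i, ℓ(v_i) = <v_i, a> is a linear equation in the a_j's. Collect the n equations into a matrix system V a = ℓ, where row i of V is v_i (expressed in the standard basis). Since V is invertible (lower-triangular with 1s on the diagonal, up to permutation), solve by back-substitution:
  V =
[[-1, 1, 0],
 [0, 0, 1],
 [1, 0, 0]]
  V a = (4, -1, 0)
Solving gives a = (0, 4, -1).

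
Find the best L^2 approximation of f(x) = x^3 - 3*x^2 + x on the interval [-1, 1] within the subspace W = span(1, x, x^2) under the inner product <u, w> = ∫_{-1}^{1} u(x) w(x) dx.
g(x) = -3*x^2 + 8*x/5

The best approximation g ∈ W is the orthogonal projection of f onto W. Writing g = a_0 + a_1 x + a_2 x^2, the coefficients solve the normal equations G · a = b where
  G_{ij} = <φ_i, φ_j> and b_i = <f, φ_i>, with φ_0 = 1, φ_1 = x, φ_2 = x^2.
G =
  [2, 0, 2/3]
  [0, 2/3, 0]
  [2/3, 0, 2/5],
b = (-2, 16/15, -6/5).
Solving gives a_0 = 0, a_1 = 8/5, a_2 = -3, so
  g(x) = -3*x^2 + 8*x/5.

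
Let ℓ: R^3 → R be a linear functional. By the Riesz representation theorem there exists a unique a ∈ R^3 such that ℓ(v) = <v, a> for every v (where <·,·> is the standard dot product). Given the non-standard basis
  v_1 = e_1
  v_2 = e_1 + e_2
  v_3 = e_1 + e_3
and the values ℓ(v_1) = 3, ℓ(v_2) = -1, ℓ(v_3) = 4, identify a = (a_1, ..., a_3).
a = (3, -4, 1)

Write a = (a_1, ..., a_3) in the standard basis. For each basis vector v_i, ℓ(v_i) = <v_i, a> is a linear equation in the a_j's. Collect the n equations into a matrix system V a = ℓ, where row i of V is v_i (expressed in the standard basis). Since V is invertible (lower-triangular with 1s on the diagonal, up to permutation), solve by back-substitution:
  V =
[[1, 0, 0],
 [1, 1, 0],
 [1, 0, 1]]
  V a = (3, -1, 4)
Solving gives a = (3, -4, 1).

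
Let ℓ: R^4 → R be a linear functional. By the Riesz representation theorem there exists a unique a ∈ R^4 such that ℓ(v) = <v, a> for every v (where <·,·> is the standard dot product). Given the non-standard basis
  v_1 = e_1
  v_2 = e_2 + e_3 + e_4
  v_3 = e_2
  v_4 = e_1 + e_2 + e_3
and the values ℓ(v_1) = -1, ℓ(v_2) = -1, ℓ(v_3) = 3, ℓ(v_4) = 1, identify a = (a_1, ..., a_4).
a = (-1, 3, -1, -3)

Write a = (a_1, ..., a_4) in the standard basis. For each basis vector v_i, ℓ(v_i) = <v_i, a> is a linear equation in the a_j's. Collect the n equations into a matrix system V a = ℓ, where row i of V is v_i (expressed in the standard basis). Since V is invertible (lower-triangular with 1s on the diagonal, up to permutation), solve by back-substitution:
  V =
[[1, 0, 0, 0],
 [0, 1, 1, 1],
 [0, 1, 0, 0],
 [1, 1, 1, 0]]
  V a = (-1, -1, 3, 1)
Solving gives a = (-1, 3, -1, -3).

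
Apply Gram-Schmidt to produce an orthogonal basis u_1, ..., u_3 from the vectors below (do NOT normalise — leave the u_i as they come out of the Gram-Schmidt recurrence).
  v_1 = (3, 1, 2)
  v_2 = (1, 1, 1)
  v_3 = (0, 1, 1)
Orthogonal basis:
  u_1 = (3, 1, 2)
  u_2 = (-2/7, 4/7, 1/7)
  u_3 = (-1/6, -1/6, 1/3)

Apply the Gram-Schmidt recurrence
  u_1 = v_1
  u_i = v_i − Σ_{j<i} ((v_i · u_j) / (u_j · u_j)) · u_j.

Step by step this gives:
  u_1 = (3, 1, 2)
  u_2 = (-2/7, 4/7, 1/7)
  u_3 = (-1/6, -1/6, 1/3)

Orthogonality check:
  u_2 · u_1 = 0 (should be 0)
  u_3 · u_1 = 0 (should be 0)
  u_3 · u_2 = 0 (should be 0)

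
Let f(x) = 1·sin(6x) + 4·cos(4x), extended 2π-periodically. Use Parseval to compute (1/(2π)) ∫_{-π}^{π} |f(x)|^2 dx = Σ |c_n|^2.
Σ |c_n|^2 = 17/2

Expand |f|^2 and use orthogonality of {sin(nx), cos(mx)} on [-π, π]:
  ∫_{-π}^{π} sin(nx)^2 dx = π, ∫ cos(mx)^2 dx = π, and cross terms integrate to 0.
So ∫_{-π}^{π} f(x)^2 dx = 1^2 · π + 4^2 · π = (1 + 16)π.
Divide by 2π: (1 + 16)/2 = 17/2.
By Parseval, this equals Σ |c_n|^2.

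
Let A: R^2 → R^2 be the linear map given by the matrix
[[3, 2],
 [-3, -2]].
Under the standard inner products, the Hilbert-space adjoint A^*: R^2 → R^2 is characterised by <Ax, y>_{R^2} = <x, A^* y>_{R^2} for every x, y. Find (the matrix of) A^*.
A^* = A^T =
[[3, -3],
 [2, -2]]

For real matrices with standard dot products, the defining identity <Ax, y> = <x, A^* y> gives (Ax)^T y = x^T (A^*) y, i.e. x^T A^T y = x^T (A^*) y. Since this holds for all x, y, we must have A^* = A^T. Therefore
A^* =
[[3, -3],
 [2, -2]].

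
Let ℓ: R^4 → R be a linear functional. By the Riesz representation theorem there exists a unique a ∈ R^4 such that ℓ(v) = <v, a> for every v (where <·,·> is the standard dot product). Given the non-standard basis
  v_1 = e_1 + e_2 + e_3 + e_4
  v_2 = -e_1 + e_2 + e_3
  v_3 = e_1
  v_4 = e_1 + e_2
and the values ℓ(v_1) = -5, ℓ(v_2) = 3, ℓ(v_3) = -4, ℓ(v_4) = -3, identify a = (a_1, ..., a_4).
a = (-4, 1, -2, 0)

Write a = (a_1, ..., a_4) in the standard basis. For each basis vector v_i, ℓ(v_i) = <v_i, a> is a linear equation in the a_j's. Collect the n equations into a matrix system V a = ℓ, where row i of V is v_i (expressed in the standard basis). Since V is invertible (lower-triangular with 1s on the diagonal, up to permutation), solve by back-substitution:
  V =
[[1, 1, 1, 1],
 [-1, 1, 1, 0],
 [1, 0, 0, 0],
 [1, 1, 0, 0]]
  V a = (-5, 3, -4, -3)
Solving gives a = (-4, 1, -2, 0).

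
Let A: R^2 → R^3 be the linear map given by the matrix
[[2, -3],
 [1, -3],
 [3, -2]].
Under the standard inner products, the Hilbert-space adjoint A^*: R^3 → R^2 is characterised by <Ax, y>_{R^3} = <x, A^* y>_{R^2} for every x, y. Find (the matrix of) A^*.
A^* = A^T =
[[2, 1, 3],
 [-3, -3, -2]]

For real matrices with standard dot products, the defining identity <Ax, y> = <x, A^* y> gives (Ax)^T y = x^T (A^*) y, i.e. x^T A^T y = x^T (A^*) y. Since this holds for all x, y, we must have A^* = A^T. Therefore
A^* =
[[2, 1, 3],
 [-3, -3, -2]].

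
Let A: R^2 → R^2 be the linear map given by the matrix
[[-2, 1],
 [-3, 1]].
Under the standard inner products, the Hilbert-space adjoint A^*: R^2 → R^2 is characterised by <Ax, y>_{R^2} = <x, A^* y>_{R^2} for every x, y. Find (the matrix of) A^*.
A^* = A^T =
[[-2, -3],
 [1, 1]]

For real matrices with standard dot products, the defining identity <Ax, y> = <x, A^* y> gives (Ax)^T y = x^T (A^*) y, i.e. x^T A^T y = x^T (A^*) y. Since this holds for all x, y, we must have A^* = A^T. Therefore
A^* =
[[-2, -3],
 [1, 1]].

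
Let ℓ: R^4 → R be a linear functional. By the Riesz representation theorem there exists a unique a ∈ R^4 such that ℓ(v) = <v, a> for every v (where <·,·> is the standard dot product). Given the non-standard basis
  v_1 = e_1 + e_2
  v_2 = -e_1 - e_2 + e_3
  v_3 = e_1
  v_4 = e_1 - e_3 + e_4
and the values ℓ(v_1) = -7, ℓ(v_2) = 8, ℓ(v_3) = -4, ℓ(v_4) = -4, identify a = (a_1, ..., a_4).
a = (-4, -3, 1, 1)

Write a = (a_1, ..., a_4) in the standard basis. For each basis vector v_i, ℓ(v_i) = <v_i, a> is a linear equation in the a_j's. Collect the n equations into a matrix system V a = ℓ, where row i of V is v_i (expressed in the standard basis). Since V is invertible (lower-triangular with 1s on the diagonal, up to permutation), solve by back-substitution:
  V =
[[1, 1, 0, 0],
 [-1, -1, 1, 0],
 [1, 0, 0, 0],
 [1, 0, -1, 1]]
  V a = (-7, 8, -4, -4)
Solving gives a = (-4, -3, 1, 1).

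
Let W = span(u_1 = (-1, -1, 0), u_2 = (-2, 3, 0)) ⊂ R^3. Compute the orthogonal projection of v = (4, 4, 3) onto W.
proj_W(v) = (4, 4, 0)

Set up U = [u_1 | ... | u_2] ∈ R^(3×2). The projector onto W = col(U) is P = U (U^T U)^(-1) U^T.
Compute U^T U =
  [2, -1]
  [-1, 13],
and U^T v = (-8, 4).
Solve U^T U · c = U^T v for the coefficients: c = (-4, 0). The projection is proj_W(v) = U c.
Check: (v - proj_W(v)) · u_1 = 0  (should be 0).
Check: (v - proj_W(v)) · u_2 = 0  (should be 0).
Result: proj_W(v) = (4, 4, 0).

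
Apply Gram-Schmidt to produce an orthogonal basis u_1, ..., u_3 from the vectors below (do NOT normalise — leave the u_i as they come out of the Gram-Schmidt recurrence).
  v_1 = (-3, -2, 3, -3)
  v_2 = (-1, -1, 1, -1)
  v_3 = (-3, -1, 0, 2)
Orthogonal basis:
  u_1 = (-3, -2, 3, -3)
  u_2 = (2/31, -9/31, -2/31, 2/31)
  u_3 = (-8/3, 0, -1/3, 7/3)

Apply the Gram-Schmidt recurrence
  u_1 = v_1
  u_i = v_i − Σ_{j<i} ((v_i · u_j) / (u_j · u_j)) · u_j.

Step by step this gives:
  u_1 = (-3, -2, 3, -3)
  u_2 = (2/31, -9/31, -2/31, 2/31)
  u_3 = (-8/3, 0, -1/3, 7/3)

Orthogonality check:
  u_2 · u_1 = 0 (should be 0)
  u_3 · u_1 = 0 (should be 0)
  u_3 · u_2 = 0 (should be 0)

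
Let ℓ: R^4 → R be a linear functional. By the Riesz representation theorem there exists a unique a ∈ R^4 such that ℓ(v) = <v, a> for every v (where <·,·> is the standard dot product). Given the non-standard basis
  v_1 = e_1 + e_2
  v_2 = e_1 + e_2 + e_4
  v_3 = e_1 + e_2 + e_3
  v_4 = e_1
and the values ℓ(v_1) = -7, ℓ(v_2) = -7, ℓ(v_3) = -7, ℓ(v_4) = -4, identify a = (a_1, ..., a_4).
a = (-4, -3, 0, 0)

Write a = (a_1, ..., a_4) in the standard basis. For each basis vector v_i, ℓ(v_i) = <v_i, a> is a linear equation in the a_j's. Collect the n equations into a matrix system V a = ℓ, where row i of V is v_i (expressed in the standard basis). Since V is invertible (lower-triangular with 1s on the diagonal, up to permutation), solve by back-substitution:
  V =
[[1, 1, 0, 0],
 [1, 1, 0, 1],
 [1, 1, 1, 0],
 [1, 0, 0, 0]]
  V a = (-7, -7, -7, -4)
Solving gives a = (-4, -3, 0, 0).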